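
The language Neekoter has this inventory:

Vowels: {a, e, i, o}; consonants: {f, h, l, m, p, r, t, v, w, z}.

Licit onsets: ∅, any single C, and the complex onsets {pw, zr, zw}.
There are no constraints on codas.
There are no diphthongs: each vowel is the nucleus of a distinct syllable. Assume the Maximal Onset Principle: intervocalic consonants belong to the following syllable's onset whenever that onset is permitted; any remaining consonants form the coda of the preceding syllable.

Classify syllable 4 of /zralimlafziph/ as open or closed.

The vowels are a, i, a, i — 4 nuclei, so 4 syllables.
/a…i/ gap (V1→V2): just /l/ — single C goes to the following onset.
/i…a/ gap (V2→V3): cluster /ml/ — the longest permitted-onset suffix is /l/; onset = /l/, preceding coda = /m/.
/a…i/ gap (V3→V4): /fz/; trying suffixes from longest down, /z/ is the first permitted one, so coda /f/ | onset /z/.
Result: zra.lim.laf.ziph.
Syllable 4 is /ziph/ with coda /ph/, so it is closed.

closed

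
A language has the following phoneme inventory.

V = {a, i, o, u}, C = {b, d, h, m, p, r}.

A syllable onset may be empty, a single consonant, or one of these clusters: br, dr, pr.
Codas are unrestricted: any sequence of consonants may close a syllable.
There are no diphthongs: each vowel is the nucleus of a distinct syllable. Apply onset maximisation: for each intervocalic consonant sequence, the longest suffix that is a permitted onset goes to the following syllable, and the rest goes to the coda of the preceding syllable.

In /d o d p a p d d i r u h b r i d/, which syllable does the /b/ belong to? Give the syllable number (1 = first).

The vowels are o, a, i, u, i — 5 nuclei, so 5 syllables.
V1 /o/ – V2 /a/: /dp/; trying suffixes from longest down, /p/ is the first permitted one, so coda /d/ | onset /p/.
V2 /a/ – V3 /i/: /pdd/; trying suffixes from longest down, /d/ is the first permitted one, so coda /pd/ | onset /d/.
V3 /i/ – V4 /u/: /r/ → onset of the next syllable (single consonants are always licit onsets).
V4 /u/ – V5 /i/: /hbr/; trying suffixes from longest down, /br/ is the first permitted one, so coda /h/ | onset /br/.
Syllabification: dod.papd.di.ruh.brid.
The /b/ is in the onset of syllable 5 (/brid/).

5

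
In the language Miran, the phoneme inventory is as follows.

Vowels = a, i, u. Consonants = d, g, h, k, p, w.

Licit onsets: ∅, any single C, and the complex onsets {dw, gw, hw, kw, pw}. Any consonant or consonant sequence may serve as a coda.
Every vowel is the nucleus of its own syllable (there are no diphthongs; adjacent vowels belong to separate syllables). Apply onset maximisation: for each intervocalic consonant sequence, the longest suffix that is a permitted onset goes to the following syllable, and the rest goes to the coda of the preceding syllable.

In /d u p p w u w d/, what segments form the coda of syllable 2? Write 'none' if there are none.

Vowels present: u, u; each is a nucleus, giving 2 syllables.
V1 /u/ – V2 /u/: cluster /ppw/ — the longest permitted-onset suffix is /pw/; onset = /pw/, preceding coda = /p/.
Putting it together: dup.pwuwd.
Syllable 2 is /pwuwd/: onset /pw/, nucleus /u/, coda /wd/.

wd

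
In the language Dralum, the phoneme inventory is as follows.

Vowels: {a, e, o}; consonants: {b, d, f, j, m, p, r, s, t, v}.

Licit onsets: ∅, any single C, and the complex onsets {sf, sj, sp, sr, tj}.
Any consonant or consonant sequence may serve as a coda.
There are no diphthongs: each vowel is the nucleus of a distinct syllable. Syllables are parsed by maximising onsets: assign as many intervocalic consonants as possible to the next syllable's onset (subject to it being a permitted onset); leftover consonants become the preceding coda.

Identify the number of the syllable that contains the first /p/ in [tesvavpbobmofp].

2

Vowels present: e, a, o, o; each is a nucleus, giving 4 syllables.
σ1/σ2 boundary: /sv/ — longest licit onset from the right is /v/, leaving /s/ as coda.
σ2/σ3 boundary: cluster /vpb/ — the longest permitted-onset suffix is /b/; onset = /b/, preceding coda = /vp/.
σ3/σ4 boundary: cluster /bm/ — the longest permitted-onset suffix is /m/; onset = /m/, preceding coda = /b/.
Putting it together: tes.vavp.bob.mofp.
The first /p/ is in the coda of syllable 2 (/vavp/).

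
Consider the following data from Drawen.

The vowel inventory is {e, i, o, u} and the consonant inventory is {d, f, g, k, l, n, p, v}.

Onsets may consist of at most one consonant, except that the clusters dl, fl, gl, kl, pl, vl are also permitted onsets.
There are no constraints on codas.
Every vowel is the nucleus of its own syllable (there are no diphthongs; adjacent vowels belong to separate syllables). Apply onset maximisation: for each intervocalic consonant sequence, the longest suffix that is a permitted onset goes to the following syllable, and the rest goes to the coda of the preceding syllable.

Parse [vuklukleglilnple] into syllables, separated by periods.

vu.klu.kle.gliln.ple

The vowels are u, u, e, i, e — 5 nuclei, so 5 syllables.
V1 /u/ – V2 /u/: /kl/ — entire cluster is a permitted onset → onset /kl/, coda ∅.
V2 /u/ – V3 /e/: /kl/ is a licit onset in full, so it all attaches to the next syllable.
V3 /e/ – V4 /i/: /gl/ is a licit onset in full, so it all attaches to the next syllable.
V4 /i/ – V5 /e/: cluster /lnpl/ — the longest permitted-onset suffix is /pl/; onset = /pl/, preceding coda = /ln/.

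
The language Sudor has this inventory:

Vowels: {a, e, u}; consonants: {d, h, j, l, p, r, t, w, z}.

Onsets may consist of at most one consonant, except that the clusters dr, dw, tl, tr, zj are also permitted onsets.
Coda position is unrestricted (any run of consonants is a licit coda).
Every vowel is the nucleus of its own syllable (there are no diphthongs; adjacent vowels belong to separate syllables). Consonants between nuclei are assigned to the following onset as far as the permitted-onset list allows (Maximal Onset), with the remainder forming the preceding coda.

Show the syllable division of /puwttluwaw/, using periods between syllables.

The vowels are u, u, a — 3 nuclei, so 3 syllables.
σ1/σ2 boundary: /wttl/; trying suffixes from longest down, /tl/ is the first permitted one, so coda /wt/ | onset /tl/.
σ2/σ3 boundary: /w/ is a single consonant, so it becomes the next onset.

puwt.tlu.waw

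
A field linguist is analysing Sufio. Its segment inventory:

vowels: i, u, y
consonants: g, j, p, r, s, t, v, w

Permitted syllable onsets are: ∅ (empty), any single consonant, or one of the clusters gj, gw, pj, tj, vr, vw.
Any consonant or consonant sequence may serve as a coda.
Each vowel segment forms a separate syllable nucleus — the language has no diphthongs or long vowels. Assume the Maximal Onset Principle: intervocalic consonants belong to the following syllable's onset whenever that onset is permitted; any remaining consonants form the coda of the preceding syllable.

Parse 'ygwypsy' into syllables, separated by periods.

Nuclei (vowels): y, y, y → 3 syllables.
V1 /y/ – V2 /y/: cluster /gw/ — /gw/ is itself a permitted onset, so the whole cluster goes right; preceding coda = ∅.
V2 /y/ – V3 /y/: /ps/ — longest licit onset from the right is /s/, leaving /p/ as coda.

y.gwyp.sy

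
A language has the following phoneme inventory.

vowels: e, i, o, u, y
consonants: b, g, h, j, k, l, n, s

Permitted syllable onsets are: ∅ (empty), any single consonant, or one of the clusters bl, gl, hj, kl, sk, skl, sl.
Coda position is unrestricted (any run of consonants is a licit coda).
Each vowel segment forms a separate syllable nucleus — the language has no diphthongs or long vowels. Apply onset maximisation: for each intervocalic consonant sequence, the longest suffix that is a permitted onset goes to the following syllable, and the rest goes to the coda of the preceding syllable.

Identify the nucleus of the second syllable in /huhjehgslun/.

Nuclei (vowels): u, e, u → 3 syllables.
The second nucleus (vowel 2 from the left) is /e/.

e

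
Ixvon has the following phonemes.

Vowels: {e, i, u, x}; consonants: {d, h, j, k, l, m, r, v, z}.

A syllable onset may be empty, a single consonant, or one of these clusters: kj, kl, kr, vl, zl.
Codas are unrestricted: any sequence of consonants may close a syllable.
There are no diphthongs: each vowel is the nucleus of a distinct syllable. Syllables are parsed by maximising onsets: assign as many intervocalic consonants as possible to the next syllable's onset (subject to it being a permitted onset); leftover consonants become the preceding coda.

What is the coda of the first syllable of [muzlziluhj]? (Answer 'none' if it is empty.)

Vowels present: u, i, u; each is a nucleus, giving 3 syllables.
Between /u/ (V1) and /i/ (V2): /zlz/ splits as /zl/ + /z/ (/z/ is the longest suffix that is a licit onset).
Between /i/ (V2) and /u/ (V3): /l/ → onset of the next syllable (single consonants are always licit onsets).
So the parse is muzl.zi.luhj.
Syllable 1 is /muzl/: onset /m/, nucleus /u/, coda /zl/.

zl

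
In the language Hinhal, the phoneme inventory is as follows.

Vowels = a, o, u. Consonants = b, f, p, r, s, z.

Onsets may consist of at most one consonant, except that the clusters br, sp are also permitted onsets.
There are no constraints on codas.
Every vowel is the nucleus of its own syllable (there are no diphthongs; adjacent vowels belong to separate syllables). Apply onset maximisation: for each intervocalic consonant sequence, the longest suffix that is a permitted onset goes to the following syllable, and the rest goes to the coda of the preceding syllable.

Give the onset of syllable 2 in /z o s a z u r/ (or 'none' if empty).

s

Vowels present: o, a, u; each is a nucleus, giving 3 syllables.
V1 /o/ – V2 /a/: just /s/ — single C goes to the following onset.
V2 /a/ – V3 /u/: /z/ → onset of the next syllable (single consonants are always licit onsets).
Syllabification: zo.sa.zur.
Syllable 2 is /sa/: onset /s/, nucleus /a/, coda ∅.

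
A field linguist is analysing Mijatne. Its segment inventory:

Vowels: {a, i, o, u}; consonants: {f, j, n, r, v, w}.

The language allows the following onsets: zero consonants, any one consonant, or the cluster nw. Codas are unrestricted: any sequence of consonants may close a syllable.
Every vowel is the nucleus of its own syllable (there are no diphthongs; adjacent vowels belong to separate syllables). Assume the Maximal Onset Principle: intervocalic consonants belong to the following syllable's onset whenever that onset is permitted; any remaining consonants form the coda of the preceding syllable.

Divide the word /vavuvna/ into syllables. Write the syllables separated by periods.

Vowels present: a, u, a; each is a nucleus, giving 3 syllables.
/a…u/ gap (V1→V2): /v/ → onset of the next syllable (single consonants are always licit onsets).
/u…a/ gap (V2→V3): /vn/ splits as /v/ + /n/ (/n/ is the longest suffix that is a licit onset).

va.vuv.na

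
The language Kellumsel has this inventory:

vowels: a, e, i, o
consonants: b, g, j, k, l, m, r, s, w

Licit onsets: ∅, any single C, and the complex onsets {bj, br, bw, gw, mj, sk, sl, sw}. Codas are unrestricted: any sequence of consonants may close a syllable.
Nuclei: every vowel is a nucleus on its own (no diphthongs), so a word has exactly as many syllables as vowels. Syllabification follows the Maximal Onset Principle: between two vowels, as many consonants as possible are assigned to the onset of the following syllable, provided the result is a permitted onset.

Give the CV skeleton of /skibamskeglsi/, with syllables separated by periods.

Nuclei (vowels): i, a, e, i → 4 syllables.
Between /i/ (V1) and /a/ (V2): just /b/ — single C goes to the following onset.
Between /a/ (V2) and /e/ (V3): /msk/; trying suffixes from longest down, /sk/ is the first permitted one, so coda /m/ | onset /sk/.
Between /e/ (V3) and /i/ (V4): cluster /gls/ — the longest permitted-onset suffix is /s/; onset = /s/, preceding coda = /gl/.
So the parse is ski.bam.skegl.si.
Mapping each syllable to C/V: /ski/ → CCV, /bam/ → CVC, /skegl/ → CCVCC, /si/ → CV.

CCV.CVC.CCVCC.CV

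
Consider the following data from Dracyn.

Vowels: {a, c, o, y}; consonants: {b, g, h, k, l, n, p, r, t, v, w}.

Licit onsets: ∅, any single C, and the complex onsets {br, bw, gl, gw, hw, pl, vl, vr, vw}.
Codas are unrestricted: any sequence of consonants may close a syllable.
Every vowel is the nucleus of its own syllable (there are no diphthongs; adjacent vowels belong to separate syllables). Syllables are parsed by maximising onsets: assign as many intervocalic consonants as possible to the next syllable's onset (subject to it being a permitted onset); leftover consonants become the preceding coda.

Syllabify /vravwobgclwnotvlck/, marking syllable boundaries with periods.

vra.vwob.gclw.not.vlck

Nuclei (vowels): a, o, c, o, c → 5 syllables.
V1 /a/ – V2 /o/: /vw/ — entire cluster is a permitted onset → onset /vw/, coda ∅.
V2 /o/ – V3 /c/: cluster /bg/ — the longest permitted-onset suffix is /g/; onset = /g/, preceding coda = /b/.
V3 /c/ – V4 /o/: cluster /lwn/ — the longest permitted-onset suffix is /n/; onset = /n/, preceding coda = /lw/.
V4 /o/ – V5 /c/: /tvl/ splits as /t/ + /vl/ (/vl/ is the longest suffix that is a licit onset).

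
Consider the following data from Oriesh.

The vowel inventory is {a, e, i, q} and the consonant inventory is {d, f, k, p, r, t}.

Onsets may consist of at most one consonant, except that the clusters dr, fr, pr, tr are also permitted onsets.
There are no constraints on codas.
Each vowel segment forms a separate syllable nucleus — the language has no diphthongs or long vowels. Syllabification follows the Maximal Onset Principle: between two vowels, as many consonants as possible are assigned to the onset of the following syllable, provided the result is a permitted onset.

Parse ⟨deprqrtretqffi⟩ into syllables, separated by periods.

The vowels are e, q, e, q, i — 5 nuclei, so 5 syllables.
V1 /e/ – V2 /q/: /pr/ — entire cluster is a permitted onset → onset /pr/, coda ∅.
V2 /q/ – V3 /e/: /rtr/ splits as /r/ + /tr/ (/tr/ is the longest suffix that is a licit onset).
V3 /e/ – V4 /q/: /t/ → onset of the next syllable (single consonants are always licit onsets).
V4 /q/ – V5 /i/: /ff/; trying suffixes from longest down, /f/ is the first permitted one, so coda /f/ | onset /f/.

de.prqr.tre.tqf.fi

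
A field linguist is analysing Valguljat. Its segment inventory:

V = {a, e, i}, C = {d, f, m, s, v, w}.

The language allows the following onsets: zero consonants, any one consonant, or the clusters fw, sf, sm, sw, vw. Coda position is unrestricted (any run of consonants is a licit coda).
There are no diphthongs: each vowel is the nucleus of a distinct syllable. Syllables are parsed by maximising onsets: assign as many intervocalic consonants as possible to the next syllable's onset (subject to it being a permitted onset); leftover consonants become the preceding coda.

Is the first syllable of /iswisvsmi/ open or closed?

open

The vowels are i, i, i — 3 nuclei, so 3 syllables.
/i…i/ gap (V1→V2): /sw/ is a licit onset in full, so it all attaches to the next syllable.
/i…i/ gap (V2→V3): /svsm/ — longest licit onset from the right is /sm/, leaving /sv/ as coda.
Putting it together: i.swisv.smi.
Syllable 1 is /i/; it ends in its nucleus with no coda, so it is open.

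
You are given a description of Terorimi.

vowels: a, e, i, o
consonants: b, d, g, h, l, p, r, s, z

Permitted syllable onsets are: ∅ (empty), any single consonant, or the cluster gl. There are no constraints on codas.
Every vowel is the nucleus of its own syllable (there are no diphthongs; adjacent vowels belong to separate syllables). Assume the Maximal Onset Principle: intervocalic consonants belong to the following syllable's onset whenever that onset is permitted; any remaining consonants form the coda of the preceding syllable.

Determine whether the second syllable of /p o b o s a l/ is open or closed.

Nuclei (vowels): o, o, a → 3 syllables.
/o…o/ gap (V1→V2): just /b/ — single C goes to the following onset.
/o…a/ gap (V2→V3): just /s/ — single C goes to the following onset.
Result: po.bo.sal.
Syllable 2 is /bo/; it ends in its nucleus with no coda, so it is open.

open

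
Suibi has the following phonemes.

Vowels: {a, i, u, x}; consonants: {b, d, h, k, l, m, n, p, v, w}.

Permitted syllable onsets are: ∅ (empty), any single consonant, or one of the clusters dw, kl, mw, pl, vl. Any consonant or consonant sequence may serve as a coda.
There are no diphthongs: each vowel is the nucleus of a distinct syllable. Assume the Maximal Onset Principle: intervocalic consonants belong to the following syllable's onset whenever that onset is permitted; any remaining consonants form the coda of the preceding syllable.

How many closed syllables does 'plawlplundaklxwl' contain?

3

Vowels present: a, u, a, x; each is a nucleus, giving 4 syllables.
σ1/σ2 boundary: /wlpl/ — longest licit onset from the right is /pl/, leaving /wl/ as coda.
σ2/σ3 boundary: cluster /nd/ — the longest permitted-onset suffix is /d/; onset = /d/, preceding coda = /n/.
σ3/σ4 boundary: /kl/ — entire cluster is a permitted onset → onset /kl/, coda ∅.
Result: plawl.plun.da.klxwl.
Classifying each syllable: /plawl/ (closed), /plun/ (closed), /da/ (open), /klxwl/ (closed).
Closed syllables: 3.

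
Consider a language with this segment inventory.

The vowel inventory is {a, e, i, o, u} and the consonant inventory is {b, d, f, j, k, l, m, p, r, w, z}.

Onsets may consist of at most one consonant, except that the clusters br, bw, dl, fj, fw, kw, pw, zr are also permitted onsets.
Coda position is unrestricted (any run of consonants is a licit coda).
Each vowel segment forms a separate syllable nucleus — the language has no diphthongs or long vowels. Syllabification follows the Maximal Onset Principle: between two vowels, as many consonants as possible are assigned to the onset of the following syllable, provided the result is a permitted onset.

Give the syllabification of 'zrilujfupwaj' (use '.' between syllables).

zri.luj.fu.pwaj

The vowels are i, u, u, a — 4 nuclei, so 4 syllables.
Between /i/ (V1) and /u/ (V2): /l/ → onset of the next syllable (single consonants are always licit onsets).
Between /u/ (V2) and /u/ (V3): cluster /jf/ — the longest permitted-onset suffix is /f/; onset = /f/, preceding coda = /j/.
Between /u/ (V3) and /a/ (V4): /pw/ is a licit onset in full, so it all attaches to the next syllable.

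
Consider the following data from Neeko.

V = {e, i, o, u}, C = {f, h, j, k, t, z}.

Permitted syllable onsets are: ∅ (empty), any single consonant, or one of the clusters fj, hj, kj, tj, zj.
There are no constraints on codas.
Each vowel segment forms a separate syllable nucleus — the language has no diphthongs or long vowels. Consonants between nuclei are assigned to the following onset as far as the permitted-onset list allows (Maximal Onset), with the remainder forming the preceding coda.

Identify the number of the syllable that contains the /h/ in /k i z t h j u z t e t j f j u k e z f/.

2

Vowels present: i, u, e, u, e; each is a nucleus, giving 5 syllables.
Between /i/ (V1) and /u/ (V2): cluster /zthj/ — the longest permitted-onset suffix is /hj/; onset = /hj/, preceding coda = /zt/.
Between /u/ (V2) and /e/ (V3): /zt/ splits as /z/ + /t/ (/t/ is the longest suffix that is a licit onset).
Between /e/ (V3) and /u/ (V4): /tjfj/; trying suffixes from longest down, /fj/ is the first permitted one, so coda /tj/ | onset /fj/.
Between /u/ (V4) and /e/ (V5): /k/ is a single consonant, so it becomes the next onset.
Syllabification: kizt.hjuz.tetj.fju.kezf.
The /h/ is in the onset of syllable 2 (/hjuz/).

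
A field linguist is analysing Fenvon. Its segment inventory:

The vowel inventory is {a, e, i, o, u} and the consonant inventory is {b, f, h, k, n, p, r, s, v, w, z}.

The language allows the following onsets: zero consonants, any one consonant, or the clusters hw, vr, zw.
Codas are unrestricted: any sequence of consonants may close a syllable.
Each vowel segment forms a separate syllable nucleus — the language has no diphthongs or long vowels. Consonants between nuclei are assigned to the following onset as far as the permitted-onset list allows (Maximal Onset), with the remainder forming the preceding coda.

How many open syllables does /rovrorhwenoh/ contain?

The vowels are o, o, e, o — 4 nuclei, so 4 syllables.
σ1/σ2 boundary: /vr/ — entire cluster is a permitted onset → onset /vr/, coda ∅.
σ2/σ3 boundary: /rhw/ splits as /r/ + /hw/ (/hw/ is the longest suffix that is a licit onset).
σ3/σ4 boundary: /n/ is a single consonant, so it becomes the next onset.
Putting it together: ro.vror.hwe.noh.
Classifying each syllable: /ro/ (open), /vror/ (closed), /hwe/ (open), /noh/ (closed).
Open syllables: 2.

2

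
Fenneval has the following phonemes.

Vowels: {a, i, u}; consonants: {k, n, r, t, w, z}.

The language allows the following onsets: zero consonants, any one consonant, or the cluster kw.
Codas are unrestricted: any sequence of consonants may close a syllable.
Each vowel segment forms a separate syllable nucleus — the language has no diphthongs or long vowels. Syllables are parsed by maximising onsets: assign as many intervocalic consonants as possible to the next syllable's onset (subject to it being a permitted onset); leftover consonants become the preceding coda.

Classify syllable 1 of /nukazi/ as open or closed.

open

Vowels present: u, a, i; each is a nucleus, giving 3 syllables.
V1 /u/ – V2 /a/: /k/ → onset of the next syllable (single consonants are always licit onsets).
V2 /a/ – V3 /i/: just /z/ — single C goes to the following onset.
Putting it together: nu.ka.zi.
Syllable 1 is /nu/; it ends in its nucleus with no coda, so it is open.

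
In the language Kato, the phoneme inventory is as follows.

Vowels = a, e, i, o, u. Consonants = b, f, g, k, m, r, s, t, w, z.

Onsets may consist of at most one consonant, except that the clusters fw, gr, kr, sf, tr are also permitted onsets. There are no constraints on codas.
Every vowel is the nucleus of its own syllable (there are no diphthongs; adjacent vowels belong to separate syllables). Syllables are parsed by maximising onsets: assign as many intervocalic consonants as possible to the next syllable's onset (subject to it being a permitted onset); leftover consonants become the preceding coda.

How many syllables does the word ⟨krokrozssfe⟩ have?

3

Nuclei (vowels): o, o, e → 3 syllables.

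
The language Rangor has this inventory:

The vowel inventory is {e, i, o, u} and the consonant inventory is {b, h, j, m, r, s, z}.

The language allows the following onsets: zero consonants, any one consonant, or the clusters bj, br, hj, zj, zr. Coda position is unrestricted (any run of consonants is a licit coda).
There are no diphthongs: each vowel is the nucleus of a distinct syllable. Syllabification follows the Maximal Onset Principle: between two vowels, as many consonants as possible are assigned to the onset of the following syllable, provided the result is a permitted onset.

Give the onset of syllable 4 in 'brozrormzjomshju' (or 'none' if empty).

The vowels are o, o, o, u — 4 nuclei, so 4 syllables.
V1 /o/ – V2 /o/: /zr/ — entire cluster is a permitted onset → onset /zr/, coda ∅.
V2 /o/ – V3 /o/: /rmzj/ splits as /rm/ + /zj/ (/zj/ is the longest suffix that is a licit onset).
V3 /o/ – V4 /u/: cluster /mshj/ — the longest permitted-onset suffix is /hj/; onset = /hj/, preceding coda = /ms/.
Putting it together: bro.zrorm.zjoms.hju.
Syllable 4 is /hju/: onset /hj/, nucleus /u/, coda ∅.

hj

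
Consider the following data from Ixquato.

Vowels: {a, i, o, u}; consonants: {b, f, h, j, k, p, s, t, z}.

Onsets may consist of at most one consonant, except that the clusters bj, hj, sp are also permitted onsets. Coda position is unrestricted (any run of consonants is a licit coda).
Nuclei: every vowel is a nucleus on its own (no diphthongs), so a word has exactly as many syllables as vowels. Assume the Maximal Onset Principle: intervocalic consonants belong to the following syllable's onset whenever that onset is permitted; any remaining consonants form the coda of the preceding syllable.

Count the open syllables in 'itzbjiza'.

2

Vowels present: i, i, a; each is a nucleus, giving 3 syllables.
V1 /i/ – V2 /i/: /tzbj/ splits as /tz/ + /bj/ (/bj/ is the longest suffix that is a licit onset).
V2 /i/ – V3 /a/: /z/ → onset of the next syllable (single consonants are always licit onsets).
Putting it together: itz.bji.za.
Classifying each syllable: /itz/ (closed), /bji/ (open), /za/ (open).
Open syllables: 2.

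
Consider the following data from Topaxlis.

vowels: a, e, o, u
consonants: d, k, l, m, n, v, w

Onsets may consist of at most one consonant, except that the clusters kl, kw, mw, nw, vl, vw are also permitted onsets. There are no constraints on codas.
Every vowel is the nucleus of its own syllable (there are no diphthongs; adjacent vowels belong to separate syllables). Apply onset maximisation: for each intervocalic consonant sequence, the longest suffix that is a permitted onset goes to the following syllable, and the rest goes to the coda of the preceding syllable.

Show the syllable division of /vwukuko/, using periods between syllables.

vwu.ku.ko

Nuclei (vowels): u, u, o → 3 syllables.
Between /u/ (V1) and /u/ (V2): /k/ is a single consonant, so it becomes the next onset.
Between /u/ (V2) and /o/ (V3): /k/ → onset of the next syllable (single consonants are always licit onsets).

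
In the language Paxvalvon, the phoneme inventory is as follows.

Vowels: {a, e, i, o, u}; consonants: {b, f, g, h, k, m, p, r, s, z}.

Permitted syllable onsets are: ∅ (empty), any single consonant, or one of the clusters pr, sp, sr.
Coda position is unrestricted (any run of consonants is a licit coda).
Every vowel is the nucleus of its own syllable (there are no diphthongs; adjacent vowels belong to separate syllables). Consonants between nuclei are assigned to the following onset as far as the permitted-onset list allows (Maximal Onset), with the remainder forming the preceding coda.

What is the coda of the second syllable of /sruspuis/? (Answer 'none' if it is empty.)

Nuclei (vowels): u, u, i → 3 syllables.
σ1/σ2 boundary: /sp/ is a licit onset in full, so it all attaches to the next syllable.
σ2/σ3 boundary: nothing intervenes; syllable break is V.V.
So the parse is sru.spu.is.
Syllable 2 is /spu/: onset /sp/, nucleus /u/, coda ∅.

none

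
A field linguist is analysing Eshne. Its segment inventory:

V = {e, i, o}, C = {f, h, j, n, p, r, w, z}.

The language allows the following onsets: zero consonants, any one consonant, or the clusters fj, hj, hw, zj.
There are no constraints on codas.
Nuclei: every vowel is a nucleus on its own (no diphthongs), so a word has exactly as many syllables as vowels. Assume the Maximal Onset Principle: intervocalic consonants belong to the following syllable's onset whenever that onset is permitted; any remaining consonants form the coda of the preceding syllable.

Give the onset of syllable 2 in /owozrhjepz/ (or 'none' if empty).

Nuclei (vowels): o, o, e → 3 syllables.
σ1/σ2 boundary: /w/ is a single consonant, so it becomes the next onset.
σ2/σ3 boundary: cluster /zrhj/ — the longest permitted-onset suffix is /hj/; onset = /hj/, preceding coda = /zr/.
Syllabification: o.wozr.hjepz.
Syllable 2 is /wozr/: onset /w/, nucleus /o/, coda /zr/.

w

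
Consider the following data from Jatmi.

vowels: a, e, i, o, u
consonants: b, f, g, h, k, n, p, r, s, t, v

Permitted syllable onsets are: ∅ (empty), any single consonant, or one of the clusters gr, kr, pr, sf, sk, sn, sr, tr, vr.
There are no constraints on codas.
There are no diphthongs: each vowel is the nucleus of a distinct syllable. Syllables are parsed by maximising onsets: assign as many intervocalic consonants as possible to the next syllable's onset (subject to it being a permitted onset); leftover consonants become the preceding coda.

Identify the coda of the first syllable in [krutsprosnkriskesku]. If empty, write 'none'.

ts

Vowels present: u, o, i, e, u; each is a nucleus, giving 5 syllables.
V1 /u/ – V2 /o/: /tspr/ — longest licit onset from the right is /pr/, leaving /ts/ as coda.
V2 /o/ – V3 /i/: /snkr/ — longest licit onset from the right is /kr/, leaving /sn/ as coda.
V3 /i/ – V4 /e/: /sk/ — entire cluster is a permitted onset → onset /sk/, coda ∅.
V4 /e/ – V5 /u/: /sk/ — entire cluster is a permitted onset → onset /sk/, coda ∅.
So the parse is kruts.prosn.kri.ske.sku.
Syllable 1 is /kruts/: onset /kr/, nucleus /u/, coda /ts/.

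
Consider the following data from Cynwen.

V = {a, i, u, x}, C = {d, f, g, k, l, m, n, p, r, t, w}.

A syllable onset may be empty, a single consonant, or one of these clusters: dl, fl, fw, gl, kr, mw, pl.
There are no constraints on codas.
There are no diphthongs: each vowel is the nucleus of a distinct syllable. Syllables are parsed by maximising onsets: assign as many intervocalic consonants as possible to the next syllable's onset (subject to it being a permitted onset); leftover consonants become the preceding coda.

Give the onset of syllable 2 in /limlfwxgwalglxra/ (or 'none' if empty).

fw

The vowels are i, x, a, x, a — 5 nuclei, so 5 syllables.
Between /i/ (V1) and /x/ (V2): cluster /mlfw/ — the longest permitted-onset suffix is /fw/; onset = /fw/, preceding coda = /ml/.
Between /x/ (V2) and /a/ (V3): /gw/ — longest licit onset from the right is /w/, leaving /g/ as coda.
Between /a/ (V3) and /x/ (V4): cluster /lgl/ — the longest permitted-onset suffix is /gl/; onset = /gl/, preceding coda = /l/.
Between /x/ (V4) and /a/ (V5): just /r/ — single C goes to the following onset.
Putting it together: liml.fwxg.wal.glx.ra.
Syllable 2 is /fwxg/: onset /fw/, nucleus /x/, coda /g/.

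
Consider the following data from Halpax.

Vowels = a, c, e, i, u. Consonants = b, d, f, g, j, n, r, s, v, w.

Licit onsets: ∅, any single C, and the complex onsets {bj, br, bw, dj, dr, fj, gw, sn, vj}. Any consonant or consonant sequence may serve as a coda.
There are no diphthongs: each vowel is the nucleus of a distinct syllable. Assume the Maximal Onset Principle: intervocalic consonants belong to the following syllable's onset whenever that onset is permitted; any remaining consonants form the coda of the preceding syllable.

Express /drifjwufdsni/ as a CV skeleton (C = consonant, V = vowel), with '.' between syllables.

Nuclei (vowels): i, u, i → 3 syllables.
V1 /i/ – V2 /u/: /fjw/ — longest licit onset from the right is /w/, leaving /fj/ as coda.
V2 /u/ – V3 /i/: /fdsn/ splits as /fd/ + /sn/ (/sn/ is the longest suffix that is a licit onset).
Putting it together: drifj.wufd.sni.
Mapping each syllable to C/V: /drifj/ → CCVCC, /wufd/ → CVCC, /sni/ → CCV.

CCVCC.CVCC.CCV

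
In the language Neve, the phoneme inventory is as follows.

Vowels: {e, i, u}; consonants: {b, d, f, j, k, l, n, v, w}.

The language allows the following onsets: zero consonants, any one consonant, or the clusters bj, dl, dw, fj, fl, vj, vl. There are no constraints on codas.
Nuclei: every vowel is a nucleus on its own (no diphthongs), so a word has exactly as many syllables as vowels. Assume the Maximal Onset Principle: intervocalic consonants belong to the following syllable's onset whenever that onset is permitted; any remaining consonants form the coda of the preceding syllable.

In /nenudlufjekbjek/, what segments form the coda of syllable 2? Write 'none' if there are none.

Nuclei (vowels): e, u, u, e, e → 5 syllables.
V1 /e/ – V2 /u/: /n/ is a single consonant, so it becomes the next onset.
V2 /u/ – V3 /u/: /dl/ is a licit onset in full, so it all attaches to the next syllable.
V3 /u/ – V4 /e/: /fj/ is a licit onset in full, so it all attaches to the next syllable.
V4 /e/ – V5 /e/: /kbj/ — longest licit onset from the right is /bj/, leaving /k/ as coda.
Syllabification: ne.nu.dlu.fjek.bjek.
Syllable 2 is /nu/: onset /n/, nucleus /u/, coda ∅.

none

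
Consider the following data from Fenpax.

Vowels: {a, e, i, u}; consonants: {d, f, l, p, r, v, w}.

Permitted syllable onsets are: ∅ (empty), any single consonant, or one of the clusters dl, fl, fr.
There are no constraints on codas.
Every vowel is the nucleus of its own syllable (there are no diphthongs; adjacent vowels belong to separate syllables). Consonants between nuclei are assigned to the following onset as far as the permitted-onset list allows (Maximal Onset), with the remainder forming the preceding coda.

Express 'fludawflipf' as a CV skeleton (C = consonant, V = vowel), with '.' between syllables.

Vowels present: u, a, i; each is a nucleus, giving 3 syllables.
V1 /u/ – V2 /a/: just /d/ — single C goes to the following onset.
V2 /a/ – V3 /i/: /wfl/; trying suffixes from longest down, /fl/ is the first permitted one, so coda /w/ | onset /fl/.
So the parse is flu.daw.flipf.
Mapping each syllable to C/V: /flu/ → CCV, /daw/ → CVC, /flipf/ → CCVCC.

CCV.CVC.CCVCC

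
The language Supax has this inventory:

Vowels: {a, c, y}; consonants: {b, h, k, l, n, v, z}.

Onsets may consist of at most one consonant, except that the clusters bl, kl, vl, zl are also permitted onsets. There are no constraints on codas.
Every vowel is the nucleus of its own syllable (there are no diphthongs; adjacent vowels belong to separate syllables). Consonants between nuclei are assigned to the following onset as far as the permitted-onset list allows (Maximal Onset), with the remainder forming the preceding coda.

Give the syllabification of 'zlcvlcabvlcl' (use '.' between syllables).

zlc.vlc.ab.vlcl

Vowels present: c, c, a, c; each is a nucleus, giving 4 syllables.
Between /c/ (V1) and /c/ (V2): cluster /vl/ — /vl/ is itself a permitted onset, so the whole cluster goes right; preceding coda = ∅.
Between /c/ (V2) and /a/ (V3): hiatus — the boundary sits between the two vowels.
Between /a/ (V3) and /c/ (V4): /bvl/ splits as /b/ + /vl/ (/vl/ is the longest suffix that is a licit onset).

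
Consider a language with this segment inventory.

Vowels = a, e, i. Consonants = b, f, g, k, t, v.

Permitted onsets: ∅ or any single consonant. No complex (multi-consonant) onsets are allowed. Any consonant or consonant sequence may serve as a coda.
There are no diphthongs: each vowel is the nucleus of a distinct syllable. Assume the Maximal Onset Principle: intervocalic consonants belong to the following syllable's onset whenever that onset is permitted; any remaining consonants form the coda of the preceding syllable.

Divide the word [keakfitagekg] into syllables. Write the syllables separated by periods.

Nuclei (vowels): e, a, i, a, e → 5 syllables.
σ1/σ2 boundary: hiatus — the boundary sits between the two vowels.
σ2/σ3 boundary: /kf/ splits as /k/ + /f/ (/f/ is the longest suffix that is a licit onset).
σ3/σ4 boundary: just /t/ — single C goes to the following onset.
σ4/σ5 boundary: /g/ is a single consonant, so it becomes the next onset.

ke.ak.fi.ta.gekg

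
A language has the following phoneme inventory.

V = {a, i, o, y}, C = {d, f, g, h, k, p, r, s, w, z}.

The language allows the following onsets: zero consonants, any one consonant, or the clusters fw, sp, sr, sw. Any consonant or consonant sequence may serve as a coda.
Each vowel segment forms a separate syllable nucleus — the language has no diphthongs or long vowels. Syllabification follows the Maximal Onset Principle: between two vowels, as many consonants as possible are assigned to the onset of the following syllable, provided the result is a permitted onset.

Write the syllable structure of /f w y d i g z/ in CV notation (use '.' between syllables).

CCV.CVCC

The vowels are y, i — 2 nuclei, so 2 syllables.
Between /y/ (V1) and /i/ (V2): just /d/ — single C goes to the following onset.
Putting it together: fwy.digz.
Mapping each syllable to C/V: /fwy/ → CCV, /digz/ → CVCC.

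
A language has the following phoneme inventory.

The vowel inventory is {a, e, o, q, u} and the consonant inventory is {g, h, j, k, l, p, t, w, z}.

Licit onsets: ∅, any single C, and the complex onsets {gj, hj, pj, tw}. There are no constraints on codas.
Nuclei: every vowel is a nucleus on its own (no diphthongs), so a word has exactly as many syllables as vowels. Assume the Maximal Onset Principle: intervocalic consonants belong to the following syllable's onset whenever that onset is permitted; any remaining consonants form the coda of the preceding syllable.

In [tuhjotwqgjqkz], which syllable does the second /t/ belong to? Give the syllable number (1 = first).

3

Nuclei (vowels): u, o, q, q → 4 syllables.
Between /u/ (V1) and /o/ (V2): cluster /hj/ — /hj/ is itself a permitted onset, so the whole cluster goes right; preceding coda = ∅.
Between /o/ (V2) and /q/ (V3): cluster /tw/ — /tw/ is itself a permitted onset, so the whole cluster goes right; preceding coda = ∅.
Between /q/ (V3) and /q/ (V4): cluster /gj/ — /gj/ is itself a permitted onset, so the whole cluster goes right; preceding coda = ∅.
So the parse is tu.hjo.twq.gjqkz.
The second /t/ is in the onset of syllable 3 (/twq/).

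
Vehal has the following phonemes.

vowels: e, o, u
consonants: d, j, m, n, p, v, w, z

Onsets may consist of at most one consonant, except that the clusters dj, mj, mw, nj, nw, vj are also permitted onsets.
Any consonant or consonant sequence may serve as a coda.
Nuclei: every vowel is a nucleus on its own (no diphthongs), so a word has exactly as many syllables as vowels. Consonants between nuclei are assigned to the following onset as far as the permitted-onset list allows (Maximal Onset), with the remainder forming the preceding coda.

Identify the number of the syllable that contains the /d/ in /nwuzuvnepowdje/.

Nuclei (vowels): u, u, e, o, e → 5 syllables.
V1 /u/ – V2 /u/: just /z/ — single C goes to the following onset.
V2 /u/ – V3 /e/: /vn/ — longest licit onset from the right is /n/, leaving /v/ as coda.
V3 /e/ – V4 /o/: just /p/ — single C goes to the following onset.
V4 /o/ – V5 /e/: /wdj/ — longest licit onset from the right is /dj/, leaving /w/ as coda.
Putting it together: nwu.zuv.ne.pow.dje.
The /d/ is in the onset of syllable 5 (/dje/).

5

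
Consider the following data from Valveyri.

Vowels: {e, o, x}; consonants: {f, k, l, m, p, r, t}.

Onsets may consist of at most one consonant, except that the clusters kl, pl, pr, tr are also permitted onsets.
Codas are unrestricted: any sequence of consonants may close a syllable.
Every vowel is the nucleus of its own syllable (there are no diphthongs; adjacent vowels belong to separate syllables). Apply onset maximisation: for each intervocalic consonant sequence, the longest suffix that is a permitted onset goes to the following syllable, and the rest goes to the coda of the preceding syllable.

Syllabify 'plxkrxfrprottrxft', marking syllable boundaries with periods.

Vowels present: x, x, o, x; each is a nucleus, giving 4 syllables.
/x…x/ gap (V1→V2): cluster /kr/ — the longest permitted-onset suffix is /r/; onset = /r/, preceding coda = /k/.
/x…o/ gap (V2→V3): cluster /frpr/ — the longest permitted-onset suffix is /pr/; onset = /pr/, preceding coda = /fr/.
/o…x/ gap (V3→V4): /ttr/ — longest licit onset from the right is /tr/, leaving /t/ as coda.

plxk.rxfr.prot.trxft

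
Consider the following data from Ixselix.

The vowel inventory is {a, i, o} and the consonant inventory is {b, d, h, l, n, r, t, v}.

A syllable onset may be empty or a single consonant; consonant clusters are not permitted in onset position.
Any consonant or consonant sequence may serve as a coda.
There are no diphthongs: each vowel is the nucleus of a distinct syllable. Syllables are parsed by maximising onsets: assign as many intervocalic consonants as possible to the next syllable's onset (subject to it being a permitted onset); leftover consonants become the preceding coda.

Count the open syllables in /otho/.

Nuclei (vowels): o, o → 2 syllables.
/o…o/ gap (V1→V2): /th/; trying suffixes from longest down, /h/ is the first permitted one, so coda /t/ | onset /h/.
Putting it together: ot.ho.
Classifying each syllable: /ot/ (closed), /ho/ (open).
Open syllables: 1.

1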